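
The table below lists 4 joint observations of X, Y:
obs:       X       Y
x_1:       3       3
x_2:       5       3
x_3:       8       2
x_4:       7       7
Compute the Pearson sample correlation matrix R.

Step 1 — column means:
  mean(X) = (3 + 5 + 8 + 7) / 4 = 23/4 = 5.75
  mean(Y) = (3 + 3 + 2 + 7) / 4 = 15/4 = 3.75

Step 2 — sample variances and covariances s[i,j] = (1/(n-1)) · Σ_k (x_{k,i} - mean_i) · (x_{k,j} - mean_j), with n-1 = 3:
  s[X,X] = ((-2.75)·(-2.75) + (-0.75)·(-0.75) + (2.25)·(2.25) + (1.25)·(1.25)) / 3 = 14.75/3 = 4.9167
  s[X,Y] = ((-2.75)·(-0.75) + (-0.75)·(-0.75) + (2.25)·(-1.75) + (1.25)·(3.25)) / 3 = 2.75/3 = 0.9167
  s[Y,Y] = ((-0.75)·(-0.75) + (-0.75)·(-0.75) + (-1.75)·(-1.75) + (3.25)·(3.25)) / 3 = 14.75/3 = 4.9167
  Sample standard deviations s_i = √(s[i,i]):
  s(X) = √(4.9167) = 2.2174
  s(Y) = √(4.9167) = 2.2174

Step 3 — r_{ij} = s_{ij} / (s_i · s_j):
  r[X,X] = 1 (diagonal).
  r[X,Y] = 0.9167 / (2.2174 · 2.2174) = 0.9167 / 4.9167 = 0.1864
  r[Y,Y] = 1 (diagonal).

R is symmetric with unit diagonal. Assembling:

R = [[1, 0.1864],
 [0.1864, 1]]


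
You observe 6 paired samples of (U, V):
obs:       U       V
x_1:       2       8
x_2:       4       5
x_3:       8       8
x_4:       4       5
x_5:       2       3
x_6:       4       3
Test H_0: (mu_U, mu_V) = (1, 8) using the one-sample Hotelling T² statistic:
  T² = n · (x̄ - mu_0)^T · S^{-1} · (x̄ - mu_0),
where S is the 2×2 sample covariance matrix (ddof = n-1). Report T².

Step 1 — sample mean vector:
  mean(U) = (2 + 4 + 8 + 4 + 2 + 4) / 6 = 24/6 = 4
  mean(V) = (8 + 5 + 8 + 5 + 3 + 3) / 6 = 32/6 = 5.3333
  x̄ = (4, 5.3333),  deviation x̄ - mu_0 = (4, 5.3333) - (1, 8) = (3, -2.6667).

Step 2 — sample covariance matrix, S[i,j] = (1/(n-1)) · Σ_k (x_{k,i} - mean_i) · (x_{k,j} - mean_j), divisor n-1 = 5:
  S[U,U] = ((-2)·(-2) + (0)·(0) + (4)·(4) + (0)·(0) + (-2)·(-2) + (0)·(0)) / 5 = 24/5 = 4.8
  S[U,V] = ((-2)·(2.6667) + (0)·(-0.3333) + (4)·(2.6667) + (0)·(-0.3333) + (-2)·(-2.3333) + (0)·(-2.3333)) / 5 = 10/5 = 2
  S[V,V] = ((2.6667)·(2.6667) + (-0.3333)·(-0.3333) + (2.6667)·(2.6667) + (-0.3333)·(-0.3333) + (-2.3333)·(-2.3333) + (-2.3333)·(-2.3333)) / 5 = 25.3333/5 = 5.0667
  S = [[4.8, 2],
 [2, 5.0667]].

Step 3 — invert S. det(S) = 4.8·5.0667 - (2)² = 20.32.
  S^{-1} = (1/det) · [[d, -b], [-b, a]] = [[0.2493, -0.0984],
 [-0.0984, 0.2362]].

Step 4 — quadratic form (x̄ - mu_0)^T · S^{-1} · (x̄ - mu_0):
  S^{-1} · (x̄ - mu_0) = (1.0105, -0.9252),
  (x̄ - mu_0)^T · [...] = (3)·(1.0105) + (-2.6667)·(-0.9252) = 5.4987.

Step 5 — scale by n: T² = 6 · 5.4987 = 32.9921.

T² ≈ 32.9921


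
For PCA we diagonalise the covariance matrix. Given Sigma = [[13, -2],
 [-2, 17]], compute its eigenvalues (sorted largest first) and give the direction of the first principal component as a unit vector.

Step 1 — characteristic polynomial of 2×2 Sigma:
  det(Sigma - λI) = λ² - trace · λ + det = 0.
  trace = 13 + 17 = 30, det = 13·17 - (-2)² = 217.
Step 2 — discriminant:
  Δ = trace² - 4·det = 900 - 868 = 32.
Step 3 — eigenvalues:
  λ = (trace ± √Δ)/2 = (30 ± 5.6569)/2,
  λ_1 = 17.8284,  λ_2 = 12.1716.

Step 4 — unit eigenvector for λ_1: solve (Sigma - λ_1 I)v = 0. First row:
  (13 - 17.8284)·v_x + (-2)·v_y = 0, i.e. (-4.8284)·v_x + (-2)·v_y = 0,
  so v ∝ (b, λ_1 - a) = (-2, 4.8284); multiply by -1 so the first entry is positive: u = (2, -4.8284).
  ||u|| = √((2)² + (-4.8284)²) = √(27.3137) ≈ 5.2263,
  v_1 = u/||u|| ≈ (0.3827, -0.9239) (||v_1|| = 1).

λ_1 = 17.8284,  λ_2 = 12.1716;  v_1 ≈ (0.3827, -0.9239)


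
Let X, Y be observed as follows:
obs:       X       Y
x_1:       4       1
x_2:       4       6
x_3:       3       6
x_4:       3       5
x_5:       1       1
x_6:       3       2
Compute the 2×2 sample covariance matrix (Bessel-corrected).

Step 1 — column means:
  mean(X) = (4 + 4 + 3 + 3 + 1 + 3) / 6 = 18/6 = 3
  mean(Y) = (1 + 6 + 6 + 5 + 1 + 2) / 6 = 21/6 = 3.5

Step 2 — sample covariance S[i,j] = (1/(n-1)) · Σ_k (x_{k,i} - mean_i) · (x_{k,j} - mean_j), with n-1 = 5.
  S[X,X] = ((1)·(1) + (1)·(1) + (0)·(0) + (0)·(0) + (-2)·(-2) + (0)·(0)) / 5 = 6/5 = 1.2
  S[X,Y] = ((1)·(-2.5) + (1)·(2.5) + (0)·(2.5) + (0)·(1.5) + (-2)·(-2.5) + (0)·(-1.5)) / 5 = 5/5 = 1
  S[Y,Y] = ((-2.5)·(-2.5) + (2.5)·(2.5) + (2.5)·(2.5) + (1.5)·(1.5) + (-2.5)·(-2.5) + (-1.5)·(-1.5)) / 5 = 29.5/5 = 5.9

S is symmetric (S[j,i] = S[i,j]). Assembling:

S = [[1.2, 1],
 [1, 5.9]]


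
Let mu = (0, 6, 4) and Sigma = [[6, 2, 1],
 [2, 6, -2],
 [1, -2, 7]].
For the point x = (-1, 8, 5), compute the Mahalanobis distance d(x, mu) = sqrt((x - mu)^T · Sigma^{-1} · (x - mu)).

Step 1 — centre the observation: (x - mu) = (-1, 2, 1).

Step 2 — invert Sigma (cofactor / det for 3×3, or solve directly):
  Sigma^{-1} = [[0.2043, -0.086, -0.0538],
 [-0.086, 0.2204, 0.0753],
 [-0.0538, 0.0753, 0.172]].

Step 3 — form the quadratic (x - mu)^T · Sigma^{-1} · (x - mu):
  Sigma^{-1} · (x - mu) = (-0.4301, 0.6022, 0.3763).
  (x - mu)^T · [Sigma^{-1} · (x - mu)] = (-1)·(-0.4301) + (2)·(0.6022) + (1)·(0.3763) = 2.0108.

Step 4 — take square root: d = √(2.0108) ≈ 1.418.

d(x, mu) = √(2.0108) ≈ 1.418


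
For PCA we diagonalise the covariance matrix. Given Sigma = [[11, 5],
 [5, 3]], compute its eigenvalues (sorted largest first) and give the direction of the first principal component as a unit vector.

Step 1 — characteristic polynomial of 2×2 Sigma:
  det(Sigma - λI) = λ² - trace · λ + det = 0.
  trace = 11 + 3 = 14, det = 11·3 - (5)² = 8.
Step 2 — discriminant:
  Δ = trace² - 4·det = 196 - 32 = 164.
Step 3 — eigenvalues:
  λ = (trace ± √Δ)/2 = (14 ± 12.8062)/2,
  λ_1 = 13.4031,  λ_2 = 0.5969.

Step 4 — unit eigenvector for λ_1: solve (Sigma - λ_1 I)v = 0. First row:
  (11 - 13.4031)·v_x + (5)·v_y = 0, i.e. (-2.4031)·v_x + (5)·v_y = 0,
  so v ∝ (b, λ_1 - a) = (5, 2.4031) = u.
  ||u|| = √((5)² + (2.4031)²) = √(30.775) ≈ 5.5475,
  v_1 = u/||u|| ≈ (0.9013, 0.4332) (||v_1|| = 1).

λ_1 = 13.4031,  λ_2 = 0.5969;  v_1 ≈ (0.9013, 0.4332)


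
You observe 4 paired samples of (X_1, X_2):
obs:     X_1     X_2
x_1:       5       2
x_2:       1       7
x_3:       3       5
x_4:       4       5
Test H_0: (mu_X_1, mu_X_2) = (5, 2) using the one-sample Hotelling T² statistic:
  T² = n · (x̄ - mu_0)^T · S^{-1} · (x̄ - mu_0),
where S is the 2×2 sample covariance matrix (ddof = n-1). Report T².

Step 1 — sample mean vector:
  mean(X_1) = (5 + 1 + 3 + 4) / 4 = 13/4 = 3.25
  mean(X_2) = (2 + 7 + 5 + 5) / 4 = 19/4 = 4.75
  x̄ = (3.25, 4.75),  deviation x̄ - mu_0 = (3.25, 4.75) - (5, 2) = (-1.75, 2.75).

Step 2 — sample covariance matrix, S[i,j] = (1/(n-1)) · Σ_k (x_{k,i} - mean_i) · (x_{k,j} - mean_j), divisor n-1 = 3:
  S[X_1,X_1] = ((1.75)·(1.75) + (-2.25)·(-2.25) + (-0.25)·(-0.25) + (0.75)·(0.75)) / 3 = 8.75/3 = 2.9167
  S[X_1,X_2] = ((1.75)·(-2.75) + (-2.25)·(2.25) + (-0.25)·(0.25) + (0.75)·(0.25)) / 3 = -9.75/3 = -3.25
  S[X_2,X_2] = ((-2.75)·(-2.75) + (2.25)·(2.25) + (0.25)·(0.25) + (0.25)·(0.25)) / 3 = 12.75/3 = 4.25
  S = [[2.9167, -3.25],
 [-3.25, 4.25]].

Step 3 — invert S. det(S) = 2.9167·4.25 - (-3.25)² = 1.8333.
  S^{-1} = (1/det) · [[d, -b], [-b, a]] = [[2.3182, 1.7727],
 [1.7727, 1.5909]].

Step 4 — quadratic form (x̄ - mu_0)^T · S^{-1} · (x̄ - mu_0):
  S^{-1} · (x̄ - mu_0) = (0.8182, 1.2727),
  (x̄ - mu_0)^T · [...] = (-1.75)·(0.8182) + (2.75)·(1.2727) = 2.0682.

Step 5 — scale by n: T² = 4 · 2.0682 = 8.2727.

T² ≈ 8.2727


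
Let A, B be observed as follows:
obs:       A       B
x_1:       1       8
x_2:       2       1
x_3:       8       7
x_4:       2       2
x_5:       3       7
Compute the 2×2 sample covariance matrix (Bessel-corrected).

Step 1 — column means:
  mean(A) = (1 + 2 + 8 + 2 + 3) / 5 = 16/5 = 3.2
  mean(B) = (8 + 1 + 7 + 2 + 7) / 5 = 25/5 = 5

Step 2 — sample covariance S[i,j] = (1/(n-1)) · Σ_k (x_{k,i} - mean_i) · (x_{k,j} - mean_j), with n-1 = 4.
  S[A,A] = ((-2.2)·(-2.2) + (-1.2)·(-1.2) + (4.8)·(4.8) + (-1.2)·(-1.2) + (-0.2)·(-0.2)) / 4 = 30.8/4 = 7.7
  S[A,B] = ((-2.2)·(3) + (-1.2)·(-4) + (4.8)·(2) + (-1.2)·(-3) + (-0.2)·(2)) / 4 = 11/4 = 2.75
  S[B,B] = ((3)·(3) + (-4)·(-4) + (2)·(2) + (-3)·(-3) + (2)·(2)) / 4 = 42/4 = 10.5

S is symmetric (S[j,i] = S[i,j]). Assembling:

S = [[7.7, 2.75],
 [2.75, 10.5]]


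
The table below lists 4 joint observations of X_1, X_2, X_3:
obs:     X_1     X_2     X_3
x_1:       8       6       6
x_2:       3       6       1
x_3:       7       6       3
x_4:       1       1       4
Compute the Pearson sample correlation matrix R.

Step 1 — column means:
  mean(X_1) = (8 + 3 + 7 + 1) / 4 = 19/4 = 4.75
  mean(X_2) = (6 + 6 + 6 + 1) / 4 = 19/4 = 4.75
  mean(X_3) = (6 + 1 + 3 + 4) / 4 = 14/4 = 3.5

Step 2 — sample variances and covariances s[i,j] = (1/(n-1)) · Σ_k (x_{k,i} - mean_i) · (x_{k,j} - mean_j), with n-1 = 3:
  s[X_1,X_1] = ((3.25)·(3.25) + (-1.75)·(-1.75) + (2.25)·(2.25) + (-3.75)·(-3.75)) / 3 = 32.75/3 = 10.9167
  s[X_1,X_2] = ((3.25)·(1.25) + (-1.75)·(1.25) + (2.25)·(1.25) + (-3.75)·(-3.75)) / 3 = 18.75/3 = 6.25
  s[X_1,X_3] = ((3.25)·(2.5) + (-1.75)·(-2.5) + (2.25)·(-0.5) + (-3.75)·(0.5)) / 3 = 9.5/3 = 3.1667
  s[X_2,X_2] = ((1.25)·(1.25) + (1.25)·(1.25) + (1.25)·(1.25) + (-3.75)·(-3.75)) / 3 = 18.75/3 = 6.25
  s[X_2,X_3] = ((1.25)·(2.5) + (1.25)·(-2.5) + (1.25)·(-0.5) + (-3.75)·(0.5)) / 3 = -2.5/3 = -0.8333
  s[X_3,X_3] = ((2.5)·(2.5) + (-2.5)·(-2.5) + (-0.5)·(-0.5) + (0.5)·(0.5)) / 3 = 13/3 = 4.3333
  Sample standard deviations s_i = √(s[i,i]):
  s(X_1) = √(10.9167) = 3.304
  s(X_2) = √(6.25) = 2.5
  s(X_3) = √(4.3333) = 2.0817

Step 3 — r_{ij} = s_{ij} / (s_i · s_j):
  r[X_1,X_1] = 1 (diagonal).
  r[X_1,X_2] = 6.25 / (3.304 · 2.5) = 6.25 / 8.2601 = 0.7566
  r[X_1,X_3] = 3.1667 / (3.304 · 2.0817) = 3.1667 / 6.8779 = 0.4604
  r[X_2,X_2] = 1 (diagonal).
  r[X_2,X_3] = -0.8333 / (2.5 · 2.0817) = -0.8333 / 5.2042 = -0.1601
  r[X_3,X_3] = 1 (diagonal).

R is symmetric with unit diagonal. Assembling:

R = [[1, 0.7566, 0.4604],
 [0.7566, 1, -0.1601],
 [0.4604, -0.1601, 1]]


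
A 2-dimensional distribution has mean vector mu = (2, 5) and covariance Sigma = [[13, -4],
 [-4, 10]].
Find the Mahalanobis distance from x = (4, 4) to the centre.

Step 1 — centre the observation: (x - mu) = (2, -1).

Step 2 — invert Sigma. det(Sigma) = 13·10 - (-4)² = 114.
  Sigma^{-1} = (1/det) · [[d, -b], [-b, a]] = [[0.0877, 0.0351],
 [0.0351, 0.114]].

Step 3 — form the quadratic (x - mu)^T · Sigma^{-1} · (x - mu):
  Sigma^{-1} · (x - mu) = (0.1404, -0.0439).
  (x - mu)^T · [Sigma^{-1} · (x - mu)] = (2)·(0.1404) + (-1)·(-0.0439) = 0.3246.

Step 4 — take square root: d = √(0.3246) ≈ 0.5697.

d(x, mu) = √(0.3246) ≈ 0.5697


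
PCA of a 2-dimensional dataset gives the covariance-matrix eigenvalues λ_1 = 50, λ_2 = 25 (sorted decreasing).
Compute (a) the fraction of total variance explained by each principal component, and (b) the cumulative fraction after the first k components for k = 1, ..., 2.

Step 1 — total variance = trace(Sigma) = Σ λ_i = 50 + 25 = 75.

Step 2 — fraction explained by component i = λ_i / Σ λ:
  PC1: 50/75 = 0.6667
  PC2: 25/75 = 0.3333

Step 3 — cumulative fraction after k components = (λ_1 + ... + λ_k) / Σ λ:
  k = 1: 50/75 = 0.6667
  k = 2: (50 + 25)/75 = 75/75 = 1

Summary (fraction, with percent):

explained: PC1 0.6667 (66.67%), PC2 0.3333 (33.33%);  cumulative: 0.6667, 1


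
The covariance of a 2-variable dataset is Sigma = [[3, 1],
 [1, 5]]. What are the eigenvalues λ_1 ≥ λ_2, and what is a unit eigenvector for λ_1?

Step 1 — characteristic polynomial of 2×2 Sigma:
  det(Sigma - λI) = λ² - trace · λ + det = 0.
  trace = 3 + 5 = 8, det = 3·5 - (1)² = 14.
Step 2 — discriminant:
  Δ = trace² - 4·det = 64 - 56 = 8.
Step 3 — eigenvalues:
  λ = (trace ± √Δ)/2 = (8 ± 2.8284)/2,
  λ_1 = 5.4142,  λ_2 = 2.5858.

Step 4 — unit eigenvector for λ_1: solve (Sigma - λ_1 I)v = 0. First row:
  (3 - 5.4142)·v_x + (1)·v_y = 0, i.e. (-2.4142)·v_x + (1)·v_y = 0,
  so v ∝ (b, λ_1 - a) = (1, 2.4142) = u.
  ||u|| = √((1)² + (2.4142)²) = √(6.8284) ≈ 2.6131,
  v_1 = u/||u|| ≈ (0.3827, 0.9239) (||v_1|| = 1).

λ_1 = 5.4142,  λ_2 = 2.5858;  v_1 ≈ (0.3827, 0.9239)


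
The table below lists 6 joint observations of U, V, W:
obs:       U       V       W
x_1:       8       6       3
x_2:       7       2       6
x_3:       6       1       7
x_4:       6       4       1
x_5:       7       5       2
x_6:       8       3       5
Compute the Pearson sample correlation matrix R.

Step 1 — column means:
  mean(U) = (8 + 7 + 6 + 6 + 7 + 8) / 6 = 42/6 = 7
  mean(V) = (6 + 2 + 1 + 4 + 5 + 3) / 6 = 21/6 = 3.5
  mean(W) = (3 + 6 + 7 + 1 + 2 + 5) / 6 = 24/6 = 4

Step 2 — sample variances and covariances s[i,j] = (1/(n-1)) · Σ_k (x_{k,i} - mean_i) · (x_{k,j} - mean_j), with n-1 = 5:
  s[U,U] = ((1)·(1) + (0)·(0) + (-1)·(-1) + (-1)·(-1) + (0)·(0) + (1)·(1)) / 5 = 4/5 = 0.8
  s[U,V] = ((1)·(2.5) + (0)·(-1.5) + (-1)·(-2.5) + (-1)·(0.5) + (0)·(1.5) + (1)·(-0.5)) / 5 = 4/5 = 0.8
  s[U,W] = ((1)·(-1) + (0)·(2) + (-1)·(3) + (-1)·(-3) + (0)·(-2) + (1)·(1)) / 5 = 0/5 = 0
  s[V,V] = ((2.5)·(2.5) + (-1.5)·(-1.5) + (-2.5)·(-2.5) + (0.5)·(0.5) + (1.5)·(1.5) + (-0.5)·(-0.5)) / 5 = 17.5/5 = 3.5
  s[V,W] = ((2.5)·(-1) + (-1.5)·(2) + (-2.5)·(3) + (0.5)·(-3) + (1.5)·(-2) + (-0.5)·(1)) / 5 = -18/5 = -3.6
  s[W,W] = ((-1)·(-1) + (2)·(2) + (3)·(3) + (-3)·(-3) + (-2)·(-2) + (1)·(1)) / 5 = 28/5 = 5.6
  Sample standard deviations s_i = √(s[i,i]):
  s(U) = √(0.8) = 0.8944
  s(V) = √(3.5) = 1.8708
  s(W) = √(5.6) = 2.3664

Step 3 — r_{ij} = s_{ij} / (s_i · s_j):
  r[U,U] = 1 (diagonal).
  r[U,V] = 0.8 / (0.8944 · 1.8708) = 0.8 / 1.6733 = 0.4781
  r[U,W] = 0 / (0.8944 · 2.3664) = 0 / 2.1166 = 0
  r[V,V] = 1 (diagonal).
  r[V,W] = -3.6 / (1.8708 · 2.3664) = -3.6 / 4.4272 = -0.8132
  r[W,W] = 1 (diagonal).

R is symmetric with unit diagonal. Assembling:

R = [[1, 0.4781, 0],
 [0.4781, 1, -0.8132],
 [0, -0.8132, 1]]


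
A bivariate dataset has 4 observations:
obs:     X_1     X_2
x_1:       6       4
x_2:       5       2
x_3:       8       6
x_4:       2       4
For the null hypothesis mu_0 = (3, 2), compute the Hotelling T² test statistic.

Step 1 — sample mean vector:
  mean(X_1) = (6 + 5 + 8 + 2) / 4 = 21/4 = 5.25
  mean(X_2) = (4 + 2 + 6 + 4) / 4 = 16/4 = 4
  x̄ = (5.25, 4),  deviation x̄ - mu_0 = (5.25, 4) - (3, 2) = (2.25, 2).

Step 2 — sample covariance matrix, S[i,j] = (1/(n-1)) · Σ_k (x_{k,i} - mean_i) · (x_{k,j} - mean_j), divisor n-1 = 3:
  S[X_1,X_1] = ((0.75)·(0.75) + (-0.25)·(-0.25) + (2.75)·(2.75) + (-3.25)·(-3.25)) / 3 = 18.75/3 = 6.25
  S[X_1,X_2] = ((0.75)·(0) + (-0.25)·(-2) + (2.75)·(2) + (-3.25)·(0)) / 3 = 6/3 = 2
  S[X_2,X_2] = ((0)·(0) + (-2)·(-2) + (2)·(2) + (0)·(0)) / 3 = 8/3 = 2.6667
  S = [[6.25, 2],
 [2, 2.6667]].

Step 3 — invert S. det(S) = 6.25·2.6667 - (2)² = 12.6667.
  S^{-1} = (1/det) · [[d, -b], [-b, a]] = [[0.2105, -0.1579],
 [-0.1579, 0.4934]].

Step 4 — quadratic form (x̄ - mu_0)^T · S^{-1} · (x̄ - mu_0):
  S^{-1} · (x̄ - mu_0) = (0.1579, 0.6316),
  (x̄ - mu_0)^T · [...] = (2.25)·(0.1579) + (2)·(0.6316) = 1.6184.

Step 5 — scale by n: T² = 4 · 1.6184 = 6.4737.

T² ≈ 6.4737


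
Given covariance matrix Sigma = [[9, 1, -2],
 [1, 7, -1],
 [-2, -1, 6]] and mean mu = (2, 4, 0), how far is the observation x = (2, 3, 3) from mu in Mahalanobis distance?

Step 1 — centre the observation: (x - mu) = (0, -1, 3).

Step 2 — invert Sigma (cofactor / det for 3×3, or solve directly):
  Sigma^{-1} = [[0.1209, -0.0118, 0.0383],
 [-0.0118, 0.1475, 0.0206],
 [0.0383, 0.0206, 0.1829]].

Step 3 — form the quadratic (x - mu)^T · Sigma^{-1} · (x - mu):
  Sigma^{-1} · (x - mu) = (0.1268, -0.0855, 0.528).
  (x - mu)^T · [Sigma^{-1} · (x - mu)] = (0)·(0.1268) + (-1)·(-0.0855) + (3)·(0.528) = 1.6696.

Step 4 — take square root: d = √(1.6696) ≈ 1.2921.

d(x, mu) = √(1.6696) ≈ 1.2921


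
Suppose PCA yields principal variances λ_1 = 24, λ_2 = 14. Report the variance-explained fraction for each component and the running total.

Step 1 — total variance = trace(Sigma) = Σ λ_i = 24 + 14 = 38.

Step 2 — fraction explained by component i = λ_i / Σ λ:
  PC1: 24/38 = 0.6316
  PC2: 14/38 = 0.3684

Step 3 — cumulative fraction after k components = (λ_1 + ... + λ_k) / Σ λ:
  k = 1: 24/38 = 0.6316
  k = 2: (24 + 14)/38 = 38/38 = 1

Summary (fraction, with percent):

explained: PC1 0.6316 (63.16%), PC2 0.3684 (36.84%);  cumulative: 0.6316, 1


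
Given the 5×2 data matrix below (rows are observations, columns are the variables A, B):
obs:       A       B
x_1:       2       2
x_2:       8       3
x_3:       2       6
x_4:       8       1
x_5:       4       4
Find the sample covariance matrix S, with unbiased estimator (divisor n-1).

Step 1 — column means:
  mean(A) = (2 + 8 + 2 + 8 + 4) / 5 = 24/5 = 4.8
  mean(B) = (2 + 3 + 6 + 1 + 4) / 5 = 16/5 = 3.2

Step 2 — sample covariance S[i,j] = (1/(n-1)) · Σ_k (x_{k,i} - mean_i) · (x_{k,j} - mean_j), with n-1 = 4.
  S[A,A] = ((-2.8)·(-2.8) + (3.2)·(3.2) + (-2.8)·(-2.8) + (3.2)·(3.2) + (-0.8)·(-0.8)) / 4 = 36.8/4 = 9.2
  S[A,B] = ((-2.8)·(-1.2) + (3.2)·(-0.2) + (-2.8)·(2.8) + (3.2)·(-2.2) + (-0.8)·(0.8)) / 4 = -12.8/4 = -3.2
  S[B,B] = ((-1.2)·(-1.2) + (-0.2)·(-0.2) + (2.8)·(2.8) + (-2.2)·(-2.2) + (0.8)·(0.8)) / 4 = 14.8/4 = 3.7

S is symmetric (S[j,i] = S[i,j]). Assembling:

S = [[9.2, -3.2],
 [-3.2, 3.7]]


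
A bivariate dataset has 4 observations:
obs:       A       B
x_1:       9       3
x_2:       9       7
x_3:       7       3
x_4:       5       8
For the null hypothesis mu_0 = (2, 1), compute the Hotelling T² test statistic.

Step 1 — sample mean vector:
  mean(A) = (9 + 9 + 7 + 5) / 4 = 30/4 = 7.5
  mean(B) = (3 + 7 + 3 + 8) / 4 = 21/4 = 5.25
  x̄ = (7.5, 5.25),  deviation x̄ - mu_0 = (7.5, 5.25) - (2, 1) = (5.5, 4.25).

Step 2 — sample covariance matrix, S[i,j] = (1/(n-1)) · Σ_k (x_{k,i} - mean_i) · (x_{k,j} - mean_j), divisor n-1 = 3:
  S[A,A] = ((1.5)·(1.5) + (1.5)·(1.5) + (-0.5)·(-0.5) + (-2.5)·(-2.5)) / 3 = 11/3 = 3.6667
  S[A,B] = ((1.5)·(-2.25) + (1.5)·(1.75) + (-0.5)·(-2.25) + (-2.5)·(2.75)) / 3 = -6.5/3 = -2.1667
  S[B,B] = ((-2.25)·(-2.25) + (1.75)·(1.75) + (-2.25)·(-2.25) + (2.75)·(2.75)) / 3 = 20.75/3 = 6.9167
  S = [[3.6667, -2.1667],
 [-2.1667, 6.9167]].

Step 3 — invert S. det(S) = 3.6667·6.9167 - (-2.1667)² = 20.6667.
  S^{-1} = (1/det) · [[d, -b], [-b, a]] = [[0.3347, 0.1048],
 [0.1048, 0.1774]].

Step 4 — quadratic form (x̄ - mu_0)^T · S^{-1} · (x̄ - mu_0):
  S^{-1} · (x̄ - mu_0) = (2.2863, 1.3306),
  (x̄ - mu_0)^T · [...] = (5.5)·(2.2863) + (4.25)·(1.3306) = 18.2298.

Step 5 — scale by n: T² = 4 · 18.2298 = 72.9194.

T² ≈ 72.9194


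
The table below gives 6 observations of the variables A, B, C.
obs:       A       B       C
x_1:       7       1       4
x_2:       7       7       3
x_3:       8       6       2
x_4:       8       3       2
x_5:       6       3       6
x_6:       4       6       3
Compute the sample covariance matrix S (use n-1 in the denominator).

Step 1 — column means:
  mean(A) = (7 + 7 + 8 + 8 + 6 + 4) / 6 = 40/6 = 6.6667
  mean(B) = (1 + 7 + 6 + 3 + 3 + 6) / 6 = 26/6 = 4.3333
  mean(C) = (4 + 3 + 2 + 2 + 6 + 3) / 6 = 20/6 = 3.3333

Step 2 — sample covariance S[i,j] = (1/(n-1)) · Σ_k (x_{k,i} - mean_i) · (x_{k,j} - mean_j), with n-1 = 5.
  S[A,A] = ((0.3333)·(0.3333) + (0.3333)·(0.3333) + (1.3333)·(1.3333) + (1.3333)·(1.3333) + (-0.6667)·(-0.6667) + (-2.6667)·(-2.6667)) / 5 = 11.3333/5 = 2.2667
  S[A,B] = ((0.3333)·(-3.3333) + (0.3333)·(2.6667) + (1.3333)·(1.6667) + (1.3333)·(-1.3333) + (-0.6667)·(-1.3333) + (-2.6667)·(1.6667)) / 5 = -3.3333/5 = -0.6667
  S[A,C] = ((0.3333)·(0.6667) + (0.3333)·(-0.3333) + (1.3333)·(-1.3333) + (1.3333)·(-1.3333) + (-0.6667)·(2.6667) + (-2.6667)·(-0.3333)) / 5 = -4.3333/5 = -0.8667
  S[B,B] = ((-3.3333)·(-3.3333) + (2.6667)·(2.6667) + (1.6667)·(1.6667) + (-1.3333)·(-1.3333) + (-1.3333)·(-1.3333) + (1.6667)·(1.6667)) / 5 = 27.3333/5 = 5.4667
  S[B,C] = ((-3.3333)·(0.6667) + (2.6667)·(-0.3333) + (1.6667)·(-1.3333) + (-1.3333)·(-1.3333) + (-1.3333)·(2.6667) + (1.6667)·(-0.3333)) / 5 = -7.6667/5 = -1.5333
  S[C,C] = ((0.6667)·(0.6667) + (-0.3333)·(-0.3333) + (-1.3333)·(-1.3333) + (-1.3333)·(-1.3333) + (2.6667)·(2.6667) + (-0.3333)·(-0.3333)) / 5 = 11.3333/5 = 2.2667

S is symmetric (S[j,i] = S[i,j]). Assembling:

S = [[2.2667, -0.6667, -0.8667],
 [-0.6667, 5.4667, -1.5333],
 [-0.8667, -1.5333, 2.2667]]


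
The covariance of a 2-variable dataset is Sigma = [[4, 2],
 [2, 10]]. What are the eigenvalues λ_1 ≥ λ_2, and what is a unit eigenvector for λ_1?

Step 1 — characteristic polynomial of 2×2 Sigma:
  det(Sigma - λI) = λ² - trace · λ + det = 0.
  trace = 4 + 10 = 14, det = 4·10 - (2)² = 36.
Step 2 — discriminant:
  Δ = trace² - 4·det = 196 - 144 = 52.
Step 3 — eigenvalues:
  λ = (trace ± √Δ)/2 = (14 ± 7.2111)/2,
  λ_1 = 10.6056,  λ_2 = 3.3944.

Step 4 — unit eigenvector for λ_1: solve (Sigma - λ_1 I)v = 0. First row:
  (4 - 10.6056)·v_x + (2)·v_y = 0, i.e. (-6.6056)·v_x + (2)·v_y = 0,
  so v ∝ (b, λ_1 - a) = (2, 6.6056) = u.
  ||u|| = √((2)² + (6.6056)²) = √(47.6333) ≈ 6.9017,
  v_1 = u/||u|| ≈ (0.2898, 0.9571) (||v_1|| = 1).

λ_1 = 10.6056,  λ_2 = 3.3944;  v_1 ≈ (0.2898, 0.9571)


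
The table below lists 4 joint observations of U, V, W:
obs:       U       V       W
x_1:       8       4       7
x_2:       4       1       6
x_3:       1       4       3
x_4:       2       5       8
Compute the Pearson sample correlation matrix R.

Step 1 — column means:
  mean(U) = (8 + 4 + 1 + 2) / 4 = 15/4 = 3.75
  mean(V) = (4 + 1 + 4 + 5) / 4 = 14/4 = 3.5
  mean(W) = (7 + 6 + 3 + 8) / 4 = 24/4 = 6

Step 2 — sample variances and covariances s[i,j] = (1/(n-1)) · Σ_k (x_{k,i} - mean_i) · (x_{k,j} - mean_j), with n-1 = 3:
  s[U,U] = ((4.25)·(4.25) + (0.25)·(0.25) + (-2.75)·(-2.75) + (-1.75)·(-1.75)) / 3 = 28.75/3 = 9.5833
  s[U,V] = ((4.25)·(0.5) + (0.25)·(-2.5) + (-2.75)·(0.5) + (-1.75)·(1.5)) / 3 = -2.5/3 = -0.8333
  s[U,W] = ((4.25)·(1) + (0.25)·(0) + (-2.75)·(-3) + (-1.75)·(2)) / 3 = 9/3 = 3
  s[V,V] = ((0.5)·(0.5) + (-2.5)·(-2.5) + (0.5)·(0.5) + (1.5)·(1.5)) / 3 = 9/3 = 3
  s[V,W] = ((0.5)·(1) + (-2.5)·(0) + (0.5)·(-3) + (1.5)·(2)) / 3 = 2/3 = 0.6667
  s[W,W] = ((1)·(1) + (0)·(0) + (-3)·(-3) + (2)·(2)) / 3 = 14/3 = 4.6667
  Sample standard deviations s_i = √(s[i,i]):
  s(U) = √(9.5833) = 3.0957
  s(V) = √(3) = 1.7321
  s(W) = √(4.6667) = 2.1602

Step 3 — r_{ij} = s_{ij} / (s_i · s_j):
  r[U,U] = 1 (diagonal).
  r[U,V] = -0.8333 / (3.0957 · 1.7321) = -0.8333 / 5.3619 = -0.1554
  r[U,W] = 3 / (3.0957 · 2.1602) = 3 / 6.6875 = 0.4486
  r[V,V] = 1 (diagonal).
  r[V,W] = 0.6667 / (1.7321 · 2.1602) = 0.6667 / 3.7417 = 0.1782
  r[W,W] = 1 (diagonal).

R is symmetric with unit diagonal. Assembling:

R = [[1, -0.1554, 0.4486],
 [-0.1554, 1, 0.1782],
 [0.4486, 0.1782, 1]]


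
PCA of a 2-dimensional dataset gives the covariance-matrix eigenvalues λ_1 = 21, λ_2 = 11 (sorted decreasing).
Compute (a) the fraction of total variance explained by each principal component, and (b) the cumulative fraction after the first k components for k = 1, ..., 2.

Step 1 — total variance = trace(Sigma) = Σ λ_i = 21 + 11 = 32.

Step 2 — fraction explained by component i = λ_i / Σ λ:
  PC1: 21/32 = 0.6562
  PC2: 11/32 = 0.3438

Step 3 — cumulative fraction after k components = (λ_1 + ... + λ_k) / Σ λ:
  k = 1: 21/32 = 0.6562
  k = 2: (21 + 11)/32 = 32/32 = 1

Summary (fraction, with percent):

explained: PC1 0.6562 (65.62%), PC2 0.3438 (34.38%);  cumulative: 0.6562, 1


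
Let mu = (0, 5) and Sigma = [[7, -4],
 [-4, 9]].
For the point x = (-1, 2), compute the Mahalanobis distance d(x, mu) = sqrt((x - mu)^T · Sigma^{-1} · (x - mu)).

Step 1 — centre the observation: (x - mu) = (-1, -3).

Step 2 — invert Sigma. det(Sigma) = 7·9 - (-4)² = 47.
  Sigma^{-1} = (1/det) · [[d, -b], [-b, a]] = [[0.1915, 0.0851],
 [0.0851, 0.1489]].

Step 3 — form the quadratic (x - mu)^T · Sigma^{-1} · (x - mu):
  Sigma^{-1} · (x - mu) = (-0.4468, -0.5319).
  (x - mu)^T · [Sigma^{-1} · (x - mu)] = (-1)·(-0.4468) + (-3)·(-0.5319) = 2.0426.

Step 4 — take square root: d = √(2.0426) ≈ 1.4292.

d(x, mu) = √(2.0426) ≈ 1.4292


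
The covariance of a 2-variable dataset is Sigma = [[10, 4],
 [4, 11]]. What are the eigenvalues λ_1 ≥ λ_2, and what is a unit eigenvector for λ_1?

Step 1 — characteristic polynomial of 2×2 Sigma:
  det(Sigma - λI) = λ² - trace · λ + det = 0.
  trace = 10 + 11 = 21, det = 10·11 - (4)² = 94.
Step 2 — discriminant:
  Δ = trace² - 4·det = 441 - 376 = 65.
Step 3 — eigenvalues:
  λ = (trace ± √Δ)/2 = (21 ± 8.0623)/2,
  λ_1 = 14.5311,  λ_2 = 6.4689.

Step 4 — unit eigenvector for λ_1: solve (Sigma - λ_1 I)v = 0. First row:
  (10 - 14.5311)·v_x + (4)·v_y = 0, i.e. (-4.5311)·v_x + (4)·v_y = 0,
  so v ∝ (b, λ_1 - a) = (4, 4.5311) = u.
  ||u|| = √((4)² + (4.5311)²) = √(36.5311) ≈ 6.0441,
  v_1 = u/||u|| ≈ (0.6618, 0.7497) (||v_1|| = 1).

λ_1 = 14.5311,  λ_2 = 6.4689;  v_1 ≈ (0.6618, 0.7497)


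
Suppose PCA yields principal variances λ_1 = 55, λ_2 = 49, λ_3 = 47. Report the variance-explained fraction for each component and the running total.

Step 1 — total variance = trace(Sigma) = Σ λ_i = 55 + 49 + 47 = 151.

Step 2 — fraction explained by component i = λ_i / Σ λ:
  PC1: 55/151 = 0.3642
  PC2: 49/151 = 0.3245
  PC3: 47/151 = 0.3113

Step 3 — cumulative fraction after k components = (λ_1 + ... + λ_k) / Σ λ:
  k = 1: 55/151 = 0.3642
  k = 2: (55 + 49)/151 = 104/151 = 0.6887
  k = 3: (55 + 49 + 47)/151 = 151/151 = 1

Summary (fraction, with percent):

explained: PC1 0.3642 (36.42%), PC2 0.3245 (32.45%), PC3 0.3113 (31.13%);  cumulative: 0.3642, 0.6887, 1


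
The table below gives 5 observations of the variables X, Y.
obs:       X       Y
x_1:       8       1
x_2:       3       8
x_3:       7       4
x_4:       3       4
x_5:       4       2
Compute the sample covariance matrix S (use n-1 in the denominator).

Step 1 — column means:
  mean(X) = (8 + 3 + 7 + 3 + 4) / 5 = 25/5 = 5
  mean(Y) = (1 + 8 + 4 + 4 + 2) / 5 = 19/5 = 3.8

Step 2 — sample covariance S[i,j] = (1/(n-1)) · Σ_k (x_{k,i} - mean_i) · (x_{k,j} - mean_j), with n-1 = 4.
  S[X,X] = ((3)·(3) + (-2)·(-2) + (2)·(2) + (-2)·(-2) + (-1)·(-1)) / 4 = 22/4 = 5.5
  S[X,Y] = ((3)·(-2.8) + (-2)·(4.2) + (2)·(0.2) + (-2)·(0.2) + (-1)·(-1.8)) / 4 = -15/4 = -3.75
  S[Y,Y] = ((-2.8)·(-2.8) + (4.2)·(4.2) + (0.2)·(0.2) + (0.2)·(0.2) + (-1.8)·(-1.8)) / 4 = 28.8/4 = 7.2

S is symmetric (S[j,i] = S[i,j]). Assembling:

S = [[5.5, -3.75],
 [-3.75, 7.2]]


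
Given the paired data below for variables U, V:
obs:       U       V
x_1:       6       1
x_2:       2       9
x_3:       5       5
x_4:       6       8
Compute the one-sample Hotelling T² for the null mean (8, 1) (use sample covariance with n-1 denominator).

Step 1 — sample mean vector:
  mean(U) = (6 + 2 + 5 + 6) / 4 = 19/4 = 4.75
  mean(V) = (1 + 9 + 5 + 8) / 4 = 23/4 = 5.75
  x̄ = (4.75, 5.75),  deviation x̄ - mu_0 = (4.75, 5.75) - (8, 1) = (-3.25, 4.75).

Step 2 — sample covariance matrix, S[i,j] = (1/(n-1)) · Σ_k (x_{k,i} - mean_i) · (x_{k,j} - mean_j), divisor n-1 = 3:
  S[U,U] = ((1.25)·(1.25) + (-2.75)·(-2.75) + (0.25)·(0.25) + (1.25)·(1.25)) / 3 = 10.75/3 = 3.5833
  S[U,V] = ((1.25)·(-4.75) + (-2.75)·(3.25) + (0.25)·(-0.75) + (1.25)·(2.25)) / 3 = -12.25/3 = -4.0833
  S[V,V] = ((-4.75)·(-4.75) + (3.25)·(3.25) + (-0.75)·(-0.75) + (2.25)·(2.25)) / 3 = 38.75/3 = 12.9167
  S = [[3.5833, -4.0833],
 [-4.0833, 12.9167]].

Step 3 — invert S. det(S) = 3.5833·12.9167 - (-4.0833)² = 29.6111.
  S^{-1} = (1/det) · [[d, -b], [-b, a]] = [[0.4362, 0.1379],
 [0.1379, 0.121]].

Step 4 — quadratic form (x̄ - mu_0)^T · S^{-1} · (x̄ - mu_0):
  S^{-1} · (x̄ - mu_0) = (-0.7627, 0.1266),
  (x̄ - mu_0)^T · [...] = (-3.25)·(-0.7627) + (4.75)·(0.1266) = 3.0802.

Step 5 — scale by n: T² = 4 · 3.0802 = 12.3208.

T² ≈ 12.3208


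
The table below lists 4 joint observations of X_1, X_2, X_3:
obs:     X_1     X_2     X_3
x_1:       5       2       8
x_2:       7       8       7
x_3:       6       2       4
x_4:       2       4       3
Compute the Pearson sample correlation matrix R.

Step 1 — column means:
  mean(X_1) = (5 + 7 + 6 + 2) / 4 = 20/4 = 5
  mean(X_2) = (2 + 8 + 2 + 4) / 4 = 16/4 = 4
  mean(X_3) = (8 + 7 + 4 + 3) / 4 = 22/4 = 5.5

Step 2 — sample variances and covariances s[i,j] = (1/(n-1)) · Σ_k (x_{k,i} - mean_i) · (x_{k,j} - mean_j), with n-1 = 3:
  s[X_1,X_1] = ((0)·(0) + (2)·(2) + (1)·(1) + (-3)·(-3)) / 3 = 14/3 = 4.6667
  s[X_1,X_2] = ((0)·(-2) + (2)·(4) + (1)·(-2) + (-3)·(0)) / 3 = 6/3 = 2
  s[X_1,X_3] = ((0)·(2.5) + (2)·(1.5) + (1)·(-1.5) + (-3)·(-2.5)) / 3 = 9/3 = 3
  s[X_2,X_2] = ((-2)·(-2) + (4)·(4) + (-2)·(-2) + (0)·(0)) / 3 = 24/3 = 8
  s[X_2,X_3] = ((-2)·(2.5) + (4)·(1.5) + (-2)·(-1.5) + (0)·(-2.5)) / 3 = 4/3 = 1.3333
  s[X_3,X_3] = ((2.5)·(2.5) + (1.5)·(1.5) + (-1.5)·(-1.5) + (-2.5)·(-2.5)) / 3 = 17/3 = 5.6667
  Sample standard deviations s_i = √(s[i,i]):
  s(X_1) = √(4.6667) = 2.1602
  s(X_2) = √(8) = 2.8284
  s(X_3) = √(5.6667) = 2.3805

Step 3 — r_{ij} = s_{ij} / (s_i · s_j):
  r[X_1,X_1] = 1 (diagonal).
  r[X_1,X_2] = 2 / (2.1602 · 2.8284) = 2 / 6.1101 = 0.3273
  r[X_1,X_3] = 3 / (2.1602 · 2.3805) = 3 / 5.1424 = 0.5834
  r[X_2,X_2] = 1 (diagonal).
  r[X_2,X_3] = 1.3333 / (2.8284 · 2.3805) = 1.3333 / 6.733 = 0.198
  r[X_3,X_3] = 1 (diagonal).

R is symmetric with unit diagonal. Assembling:

R = [[1, 0.3273, 0.5834],
 [0.3273, 1, 0.198],
 [0.5834, 0.198, 1]]


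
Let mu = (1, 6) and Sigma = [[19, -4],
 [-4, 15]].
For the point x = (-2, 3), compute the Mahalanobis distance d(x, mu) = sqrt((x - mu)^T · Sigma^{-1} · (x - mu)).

Step 1 — centre the observation: (x - mu) = (-3, -3).

Step 2 — invert Sigma. det(Sigma) = 19·15 - (-4)² = 269.
  Sigma^{-1} = (1/det) · [[d, -b], [-b, a]] = [[0.0558, 0.0149],
 [0.0149, 0.0706]].

Step 3 — form the quadratic (x - mu)^T · Sigma^{-1} · (x - mu):
  Sigma^{-1} · (x - mu) = (-0.2119, -0.2565).
  (x - mu)^T · [Sigma^{-1} · (x - mu)] = (-3)·(-0.2119) + (-3)·(-0.2565) = 1.4052.

Step 4 — take square root: d = √(1.4052) ≈ 1.1854.

d(x, mu) = √(1.4052) ≈ 1.1854


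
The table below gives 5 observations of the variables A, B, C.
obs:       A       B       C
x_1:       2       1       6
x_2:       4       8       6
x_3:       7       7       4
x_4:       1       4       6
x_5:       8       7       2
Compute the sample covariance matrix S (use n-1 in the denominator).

Step 1 — column means:
  mean(A) = (2 + 4 + 7 + 1 + 8) / 5 = 22/5 = 4.4
  mean(B) = (1 + 8 + 7 + 4 + 7) / 5 = 27/5 = 5.4
  mean(C) = (6 + 6 + 4 + 6 + 2) / 5 = 24/5 = 4.8

Step 2 — sample covariance S[i,j] = (1/(n-1)) · Σ_k (x_{k,i} - mean_i) · (x_{k,j} - mean_j), with n-1 = 4.
  S[A,A] = ((-2.4)·(-2.4) + (-0.4)·(-0.4) + (2.6)·(2.6) + (-3.4)·(-3.4) + (3.6)·(3.6)) / 4 = 37.2/4 = 9.3
  S[A,B] = ((-2.4)·(-4.4) + (-0.4)·(2.6) + (2.6)·(1.6) + (-3.4)·(-1.4) + (3.6)·(1.6)) / 4 = 24.2/4 = 6.05
  S[A,C] = ((-2.4)·(1.2) + (-0.4)·(1.2) + (2.6)·(-0.8) + (-3.4)·(1.2) + (3.6)·(-2.8)) / 4 = -19.6/4 = -4.9
  S[B,B] = ((-4.4)·(-4.4) + (2.6)·(2.6) + (1.6)·(1.6) + (-1.4)·(-1.4) + (1.6)·(1.6)) / 4 = 33.2/4 = 8.3
  S[B,C] = ((-4.4)·(1.2) + (2.6)·(1.2) + (1.6)·(-0.8) + (-1.4)·(1.2) + (1.6)·(-2.8)) / 4 = -9.6/4 = -2.4
  S[C,C] = ((1.2)·(1.2) + (1.2)·(1.2) + (-0.8)·(-0.8) + (1.2)·(1.2) + (-2.8)·(-2.8)) / 4 = 12.8/4 = 3.2

S is symmetric (S[j,i] = S[i,j]). Assembling:

S = [[9.3, 6.05, -4.9],
 [6.05, 8.3, -2.4],
 [-4.9, -2.4, 3.2]]


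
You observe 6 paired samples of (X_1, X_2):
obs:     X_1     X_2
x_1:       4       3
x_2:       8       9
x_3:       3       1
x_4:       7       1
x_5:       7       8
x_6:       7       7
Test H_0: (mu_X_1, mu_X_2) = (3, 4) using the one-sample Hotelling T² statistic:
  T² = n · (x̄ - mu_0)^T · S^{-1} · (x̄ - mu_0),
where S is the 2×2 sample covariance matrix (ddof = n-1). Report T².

Step 1 — sample mean vector:
  mean(X_1) = (4 + 8 + 3 + 7 + 7 + 7) / 6 = 36/6 = 6
  mean(X_2) = (3 + 9 + 1 + 1 + 8 + 7) / 6 = 29/6 = 4.8333
  x̄ = (6, 4.8333),  deviation x̄ - mu_0 = (6, 4.8333) - (3, 4) = (3, 0.8333).

Step 2 — sample covariance matrix, S[i,j] = (1/(n-1)) · Σ_k (x_{k,i} - mean_i) · (x_{k,j} - mean_j), divisor n-1 = 5:
  S[X_1,X_1] = ((-2)·(-2) + (2)·(2) + (-3)·(-3) + (1)·(1) + (1)·(1) + (1)·(1)) / 5 = 20/5 = 4
  S[X_1,X_2] = ((-2)·(-1.8333) + (2)·(4.1667) + (-3)·(-3.8333) + (1)·(-3.8333) + (1)·(3.1667) + (1)·(2.1667)) / 5 = 25/5 = 5
  S[X_2,X_2] = ((-1.8333)·(-1.8333) + (4.1667)·(4.1667) + (-3.8333)·(-3.8333) + (-3.8333)·(-3.8333) + (3.1667)·(3.1667) + (2.1667)·(2.1667)) / 5 = 64.8333/5 = 12.9667
  S = [[4, 5],
 [5, 12.9667]].

Step 3 — invert S. det(S) = 4·12.9667 - (5)² = 26.8667.
  S^{-1} = (1/det) · [[d, -b], [-b, a]] = [[0.4826, -0.1861],
 [-0.1861, 0.1489]].

Step 4 — quadratic form (x̄ - mu_0)^T · S^{-1} · (x̄ - mu_0):
  S^{-1} · (x̄ - mu_0) = (1.2928, -0.4342),
  (x̄ - mu_0)^T · [...] = (3)·(1.2928) + (0.8333)·(-0.4342) = 3.5165.

Step 5 — scale by n: T² = 6 · 3.5165 = 21.0993.

T² ≈ 21.0993


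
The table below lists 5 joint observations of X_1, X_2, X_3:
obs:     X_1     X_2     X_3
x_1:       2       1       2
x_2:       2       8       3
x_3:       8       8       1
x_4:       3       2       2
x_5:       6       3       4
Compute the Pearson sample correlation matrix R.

Step 1 — column means:
  mean(X_1) = (2 + 2 + 8 + 3 + 6) / 5 = 21/5 = 4.2
  mean(X_2) = (1 + 8 + 8 + 2 + 3) / 5 = 22/5 = 4.4
  mean(X_3) = (2 + 3 + 1 + 2 + 4) / 5 = 12/5 = 2.4

Step 2 — sample variances and covariances s[i,j] = (1/(n-1)) · Σ_k (x_{k,i} - mean_i) · (x_{k,j} - mean_j), with n-1 = 4:
  s[X_1,X_1] = ((-2.2)·(-2.2) + (-2.2)·(-2.2) + (3.8)·(3.8) + (-1.2)·(-1.2) + (1.8)·(1.8)) / 4 = 28.8/4 = 7.2
  s[X_1,X_2] = ((-2.2)·(-3.4) + (-2.2)·(3.6) + (3.8)·(3.6) + (-1.2)·(-2.4) + (1.8)·(-1.4)) / 4 = 13.6/4 = 3.4
  s[X_1,X_3] = ((-2.2)·(-0.4) + (-2.2)·(0.6) + (3.8)·(-1.4) + (-1.2)·(-0.4) + (1.8)·(1.6)) / 4 = -2.4/4 = -0.6
  s[X_2,X_2] = ((-3.4)·(-3.4) + (3.6)·(3.6) + (3.6)·(3.6) + (-2.4)·(-2.4) + (-1.4)·(-1.4)) / 4 = 45.2/4 = 11.3
  s[X_2,X_3] = ((-3.4)·(-0.4) + (3.6)·(0.6) + (3.6)·(-1.4) + (-2.4)·(-0.4) + (-1.4)·(1.6)) / 4 = -2.8/4 = -0.7
  s[X_3,X_3] = ((-0.4)·(-0.4) + (0.6)·(0.6) + (-1.4)·(-1.4) + (-0.4)·(-0.4) + (1.6)·(1.6)) / 4 = 5.2/4 = 1.3
  Sample standard deviations s_i = √(s[i,i]):
  s(X_1) = √(7.2) = 2.6833
  s(X_2) = √(11.3) = 3.3615
  s(X_3) = √(1.3) = 1.1402

Step 3 — r_{ij} = s_{ij} / (s_i · s_j):
  r[X_1,X_1] = 1 (diagonal).
  r[X_1,X_2] = 3.4 / (2.6833 · 3.3615) = 3.4 / 9.02 = 0.3769
  r[X_1,X_3] = -0.6 / (2.6833 · 1.1402) = -0.6 / 3.0594 = -0.1961
  r[X_2,X_2] = 1 (diagonal).
  r[X_2,X_3] = -0.7 / (3.3615 · 1.1402) = -0.7 / 3.8328 = -0.1826
  r[X_3,X_3] = 1 (diagonal).

R is symmetric with unit diagonal. Assembling:

R = [[1, 0.3769, -0.1961],
 [0.3769, 1, -0.1826],
 [-0.1961, -0.1826, 1]]


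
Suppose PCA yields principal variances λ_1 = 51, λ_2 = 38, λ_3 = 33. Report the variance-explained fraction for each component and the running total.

Step 1 — total variance = trace(Sigma) = Σ λ_i = 51 + 38 + 33 = 122.

Step 2 — fraction explained by component i = λ_i / Σ λ:
  PC1: 51/122 = 0.418
  PC2: 38/122 = 0.3115
  PC3: 33/122 = 0.2705

Step 3 — cumulative fraction after k components = (λ_1 + ... + λ_k) / Σ λ:
  k = 1: 51/122 = 0.418
  k = 2: (51 + 38)/122 = 89/122 = 0.7295
  k = 3: (51 + 38 + 33)/122 = 122/122 = 1

Summary (fraction, with percent):

explained: PC1 0.418 (41.8%), PC2 0.3115 (31.15%), PC3 0.2705 (27.05%);  cumulative: 0.418, 0.7295, 1


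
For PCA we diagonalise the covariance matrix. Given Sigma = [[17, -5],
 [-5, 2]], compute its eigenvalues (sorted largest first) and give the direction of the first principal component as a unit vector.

Step 1 — characteristic polynomial of 2×2 Sigma:
  det(Sigma - λI) = λ² - trace · λ + det = 0.
  trace = 17 + 2 = 19, det = 17·2 - (-5)² = 9.
Step 2 — discriminant:
  Δ = trace² - 4·det = 361 - 36 = 325.
Step 3 — eigenvalues:
  λ = (trace ± √Δ)/2 = (19 ± 18.0278)/2,
  λ_1 = 18.5139,  λ_2 = 0.4861.

Step 4 — unit eigenvector for λ_1: solve (Sigma - λ_1 I)v = 0. First row:
  (17 - 18.5139)·v_x + (-5)·v_y = 0, i.e. (-1.5139)·v_x + (-5)·v_y = 0,
  so v ∝ (b, λ_1 - a) = (-5, 1.5139); multiply by -1 so the first entry is positive: u = (5, -1.5139).
  ||u|| = √((5)² + (-1.5139)²) = √(27.2918) ≈ 5.2242,
  v_1 = u/||u|| ≈ (0.9571, -0.2898) (||v_1|| = 1).

λ_1 = 18.5139,  λ_2 = 0.4861;  v_1 ≈ (0.9571, -0.2898)


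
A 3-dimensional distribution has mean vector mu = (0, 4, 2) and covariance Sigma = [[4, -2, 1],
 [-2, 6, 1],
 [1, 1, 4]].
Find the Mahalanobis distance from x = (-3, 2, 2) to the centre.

Step 1 — centre the observation: (x - mu) = (-3, -2, 0).

Step 2 — invert Sigma (cofactor / det for 3×3, or solve directly):
  Sigma^{-1} = [[0.3485, 0.1364, -0.1212],
 [0.1364, 0.2273, -0.0909],
 [-0.1212, -0.0909, 0.303]].

Step 3 — form the quadratic (x - mu)^T · Sigma^{-1} · (x - mu):
  Sigma^{-1} · (x - mu) = (-1.3182, -0.8636, 0.5455).
  (x - mu)^T · [Sigma^{-1} · (x - mu)] = (-3)·(-1.3182) + (-2)·(-0.8636) + (0)·(0.5455) = 5.6818.

Step 4 — take square root: d = √(5.6818) ≈ 2.3837.

d(x, mu) = √(5.6818) ≈ 2.3837


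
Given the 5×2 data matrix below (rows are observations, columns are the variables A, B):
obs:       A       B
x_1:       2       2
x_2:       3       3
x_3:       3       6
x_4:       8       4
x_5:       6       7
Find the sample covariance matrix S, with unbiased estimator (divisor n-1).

Step 1 — column means:
  mean(A) = (2 + 3 + 3 + 8 + 6) / 5 = 22/5 = 4.4
  mean(B) = (2 + 3 + 6 + 4 + 7) / 5 = 22/5 = 4.4

Step 2 — sample covariance S[i,j] = (1/(n-1)) · Σ_k (x_{k,i} - mean_i) · (x_{k,j} - mean_j), with n-1 = 4.
  S[A,A] = ((-2.4)·(-2.4) + (-1.4)·(-1.4) + (-1.4)·(-1.4) + (3.6)·(3.6) + (1.6)·(1.6)) / 4 = 25.2/4 = 6.3
  S[A,B] = ((-2.4)·(-2.4) + (-1.4)·(-1.4) + (-1.4)·(1.6) + (3.6)·(-0.4) + (1.6)·(2.6)) / 4 = 8.2/4 = 2.05
  S[B,B] = ((-2.4)·(-2.4) + (-1.4)·(-1.4) + (1.6)·(1.6) + (-0.4)·(-0.4) + (2.6)·(2.6)) / 4 = 17.2/4 = 4.3

S is symmetric (S[j,i] = S[i,j]). Assembling:

S = [[6.3, 2.05],
 [2.05, 4.3]]


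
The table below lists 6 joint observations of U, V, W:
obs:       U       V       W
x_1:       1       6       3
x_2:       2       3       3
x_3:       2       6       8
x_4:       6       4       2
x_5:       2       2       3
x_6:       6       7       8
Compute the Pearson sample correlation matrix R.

Step 1 — column means:
  mean(U) = (1 + 2 + 2 + 6 + 2 + 6) / 6 = 19/6 = 3.1667
  mean(V) = (6 + 3 + 6 + 4 + 2 + 7) / 6 = 28/6 = 4.6667
  mean(W) = (3 + 3 + 8 + 2 + 3 + 8) / 6 = 27/6 = 4.5

Step 2 — sample variances and covariances s[i,j] = (1/(n-1)) · Σ_k (x_{k,i} - mean_i) · (x_{k,j} - mean_j), with n-1 = 5:
  s[U,U] = ((-2.1667)·(-2.1667) + (-1.1667)·(-1.1667) + (-1.1667)·(-1.1667) + (2.8333)·(2.8333) + (-1.1667)·(-1.1667) + (2.8333)·(2.8333)) / 5 = 24.8333/5 = 4.9667
  s[U,V] = ((-2.1667)·(1.3333) + (-1.1667)·(-1.6667) + (-1.1667)·(1.3333) + (2.8333)·(-0.6667) + (-1.1667)·(-2.6667) + (2.8333)·(2.3333)) / 5 = 5.3333/5 = 1.0667
  s[U,W] = ((-2.1667)·(-1.5) + (-1.1667)·(-1.5) + (-1.1667)·(3.5) + (2.8333)·(-2.5) + (-1.1667)·(-1.5) + (2.8333)·(3.5)) / 5 = 5.5/5 = 1.1
  s[V,V] = ((1.3333)·(1.3333) + (-1.6667)·(-1.6667) + (1.3333)·(1.3333) + (-0.6667)·(-0.6667) + (-2.6667)·(-2.6667) + (2.3333)·(2.3333)) / 5 = 19.3333/5 = 3.8667
  s[V,W] = ((1.3333)·(-1.5) + (-1.6667)·(-1.5) + (1.3333)·(3.5) + (-0.6667)·(-2.5) + (-2.6667)·(-1.5) + (2.3333)·(3.5)) / 5 = 19/5 = 3.8
  s[W,W] = ((-1.5)·(-1.5) + (-1.5)·(-1.5) + (3.5)·(3.5) + (-2.5)·(-2.5) + (-1.5)·(-1.5) + (3.5)·(3.5)) / 5 = 37.5/5 = 7.5
  Sample standard deviations s_i = √(s[i,i]):
  s(U) = √(4.9667) = 2.2286
  s(V) = √(3.8667) = 1.9664
  s(W) = √(7.5) = 2.7386

Step 3 — r_{ij} = s_{ij} / (s_i · s_j):
  r[U,U] = 1 (diagonal).
  r[U,V] = 1.0667 / (2.2286 · 1.9664) = 1.0667 / 4.3823 = 0.2434
  r[U,W] = 1.1 / (2.2286 · 2.7386) = 1.1 / 6.1033 = 0.1802
  r[V,V] = 1 (diagonal).
  r[V,W] = 3.8 / (1.9664 · 2.7386) = 3.8 / 5.3852 = 0.7056
  r[W,W] = 1 (diagonal).

R is symmetric with unit diagonal. Assembling:

R = [[1, 0.2434, 0.1802],
 [0.2434, 1, 0.7056],
 [0.1802, 0.7056, 1]]
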